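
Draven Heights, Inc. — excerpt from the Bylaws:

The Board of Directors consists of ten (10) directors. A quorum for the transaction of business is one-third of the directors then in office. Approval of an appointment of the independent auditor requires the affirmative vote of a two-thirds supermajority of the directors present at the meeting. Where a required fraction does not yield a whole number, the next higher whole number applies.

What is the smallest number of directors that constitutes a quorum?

1/3 of 10 = 3.33, rounded up to 4.

4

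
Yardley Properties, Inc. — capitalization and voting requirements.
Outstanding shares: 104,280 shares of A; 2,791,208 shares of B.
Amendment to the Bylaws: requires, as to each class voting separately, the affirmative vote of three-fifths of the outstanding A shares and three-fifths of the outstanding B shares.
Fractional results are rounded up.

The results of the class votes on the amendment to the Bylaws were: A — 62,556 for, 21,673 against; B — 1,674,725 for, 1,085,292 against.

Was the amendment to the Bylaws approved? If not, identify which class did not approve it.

A: 3/5 of 104280 = 62568; 62,568 required, 62,556 in favor — not approved.
B: 3/5 of 2791208 = 1674724.80, rounded up to 1674725; 1,674,725 required, 1,674,725 in favor — approved.

Not approved — the A shares did not give the required vote.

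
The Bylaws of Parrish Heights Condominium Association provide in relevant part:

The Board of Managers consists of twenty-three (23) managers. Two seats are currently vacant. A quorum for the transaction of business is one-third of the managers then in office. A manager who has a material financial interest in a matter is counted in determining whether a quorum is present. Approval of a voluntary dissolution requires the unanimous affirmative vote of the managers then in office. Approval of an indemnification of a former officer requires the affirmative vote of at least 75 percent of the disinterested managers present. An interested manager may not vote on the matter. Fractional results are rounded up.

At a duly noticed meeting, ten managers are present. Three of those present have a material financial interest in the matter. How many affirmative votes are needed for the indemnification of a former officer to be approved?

The indemnification of a former officer requires three-fourths of the disinterested managers present (10 − 3 = 7).
3/4 of 7 = 5.25, rounded up to 6.

6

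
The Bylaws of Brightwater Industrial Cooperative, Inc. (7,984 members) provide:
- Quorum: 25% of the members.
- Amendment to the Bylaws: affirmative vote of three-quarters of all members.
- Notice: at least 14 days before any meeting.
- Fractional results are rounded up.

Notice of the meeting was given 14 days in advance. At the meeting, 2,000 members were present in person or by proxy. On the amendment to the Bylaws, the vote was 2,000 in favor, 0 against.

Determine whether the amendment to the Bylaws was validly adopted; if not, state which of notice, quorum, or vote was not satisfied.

Invalid — vote requirement not satisfied.

Notice: 14 days given; 14 required. Satisfied.
Quorum: 25% of 7,984 = 1,996; 2,000 present. Satisfied.
Vote: requires three-fourths of all members (7,984); 3/4 of 7984 = 5988, so 5,988 needed; 2,000 in favor. Not satisfied.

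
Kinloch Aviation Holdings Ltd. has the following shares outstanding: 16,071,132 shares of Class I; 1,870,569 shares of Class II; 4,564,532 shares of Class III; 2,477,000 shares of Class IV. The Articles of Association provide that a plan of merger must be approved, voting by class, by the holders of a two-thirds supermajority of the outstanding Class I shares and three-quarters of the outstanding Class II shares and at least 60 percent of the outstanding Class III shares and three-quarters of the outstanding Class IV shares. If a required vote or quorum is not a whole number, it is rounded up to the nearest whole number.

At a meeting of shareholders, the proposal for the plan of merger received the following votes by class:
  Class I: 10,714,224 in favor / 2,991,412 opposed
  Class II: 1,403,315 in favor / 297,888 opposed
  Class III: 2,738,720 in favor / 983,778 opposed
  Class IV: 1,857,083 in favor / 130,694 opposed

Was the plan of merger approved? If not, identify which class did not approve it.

Class I: 2/3 of 16071132 = 10714088; 10,714,088 required, 10,714,224 in favor — approved.
Class II: 3/4 of 1870569 = 1402926.75, rounded up to 1402927; 1,402,927 required, 1,403,315 in favor — approved.
Class III: 3/5 of 4564532 = 2738719.20, rounded up to 2738720; 2,738,720 required, 2,738,720 in favor — approved.
Class IV: 3/4 of 2477000 = 1857750; 1,857,750 required, 1,857,083 in favor — not approved.

Not approved — the Class IV shares did not give the required vote.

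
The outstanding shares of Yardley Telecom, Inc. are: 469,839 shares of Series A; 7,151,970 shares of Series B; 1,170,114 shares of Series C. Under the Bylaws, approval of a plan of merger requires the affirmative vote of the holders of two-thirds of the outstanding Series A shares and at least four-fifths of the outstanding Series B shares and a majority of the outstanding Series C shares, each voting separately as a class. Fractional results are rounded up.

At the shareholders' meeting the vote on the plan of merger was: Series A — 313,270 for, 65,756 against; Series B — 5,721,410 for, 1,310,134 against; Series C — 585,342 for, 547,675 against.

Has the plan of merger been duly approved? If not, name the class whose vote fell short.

Series A: 2/3 of 469839 = 313226; 313,226 required, 313,270 in favor — approved.
Series B: 4/5 of 7151970 = 5721576; 5,721,576 required, 5,721,410 in favor — not approved.
Series C: a majority of 1170114 is 585058; 585,058 required, 585,342 in favor — approved.

Not approved — the Series B shares did not give the required vote.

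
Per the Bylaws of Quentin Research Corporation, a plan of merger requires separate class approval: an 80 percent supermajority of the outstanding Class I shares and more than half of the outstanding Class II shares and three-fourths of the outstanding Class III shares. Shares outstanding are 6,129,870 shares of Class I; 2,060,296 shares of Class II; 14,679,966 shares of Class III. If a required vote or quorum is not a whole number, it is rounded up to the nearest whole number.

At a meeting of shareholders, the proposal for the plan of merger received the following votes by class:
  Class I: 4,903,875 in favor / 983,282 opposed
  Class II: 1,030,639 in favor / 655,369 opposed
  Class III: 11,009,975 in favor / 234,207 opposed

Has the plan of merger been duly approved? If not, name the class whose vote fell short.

Not approved — the Class I shares did not give the required vote.

Class I: 4/5 of 6129870 = 4903896; 4,903,896 required, 4,903,875 in favor — not approved.
Class II: a majority of 2060296 is 1030149; 1,030,149 required, 1,030,639 in favor — approved.
Class III: 3/4 of 14679966 = 11009974.50, rounded up to 11009975; 11,009,975 required, 11,009,975 in favor — approved.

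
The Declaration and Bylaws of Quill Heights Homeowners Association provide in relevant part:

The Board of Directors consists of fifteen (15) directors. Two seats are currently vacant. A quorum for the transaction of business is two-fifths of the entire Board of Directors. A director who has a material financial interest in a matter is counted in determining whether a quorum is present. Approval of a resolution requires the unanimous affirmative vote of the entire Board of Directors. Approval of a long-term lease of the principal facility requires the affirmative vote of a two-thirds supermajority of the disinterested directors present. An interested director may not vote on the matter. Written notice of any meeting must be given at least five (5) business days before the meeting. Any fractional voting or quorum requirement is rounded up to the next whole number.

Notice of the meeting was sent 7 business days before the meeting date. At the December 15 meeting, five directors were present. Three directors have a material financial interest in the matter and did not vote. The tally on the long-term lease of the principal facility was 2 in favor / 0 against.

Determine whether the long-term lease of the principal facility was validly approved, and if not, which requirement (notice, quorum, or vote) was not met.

Notice: 7 business days given; 5 required (7 ≥ 5). Satisfied.
Quorum: 5 present (interested directors count toward quorum); quorum is 6. Not satisfied.
Vote: the long-term lease of the principal facility requires two-thirds of the disinterested directors present (5 − 3 = 2). 2/3 of 2 = 1.33, rounded up to 2, so 2 affirmative votes are needed; 2 voted in favor. Satisfied. (Moot — without a quorum no business can be validly transacted.)

Invalid — quorum requirement not satisfied.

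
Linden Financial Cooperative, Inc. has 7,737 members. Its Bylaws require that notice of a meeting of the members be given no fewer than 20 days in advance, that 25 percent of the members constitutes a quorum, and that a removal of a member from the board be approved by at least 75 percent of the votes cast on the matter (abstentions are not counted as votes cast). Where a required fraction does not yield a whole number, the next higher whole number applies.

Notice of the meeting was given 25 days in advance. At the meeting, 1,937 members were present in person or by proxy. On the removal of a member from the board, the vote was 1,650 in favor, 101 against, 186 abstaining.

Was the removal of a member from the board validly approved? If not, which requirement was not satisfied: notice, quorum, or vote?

Valid — all requirements satisfied.

Notice: 25 days given; 20 required. Satisfied.
Quorum: 25% of 7,737 = 1,934.25, rounded up to 1,935; 1,937 present. Satisfied.
Vote: requires three-fourths of the votes cast (1,937 − 186 abstaining = 1,751); 3/4 of 1751 = 1313.25, rounded up to 1314, so 1,314 needed; 1,650 in favor. Satisfied.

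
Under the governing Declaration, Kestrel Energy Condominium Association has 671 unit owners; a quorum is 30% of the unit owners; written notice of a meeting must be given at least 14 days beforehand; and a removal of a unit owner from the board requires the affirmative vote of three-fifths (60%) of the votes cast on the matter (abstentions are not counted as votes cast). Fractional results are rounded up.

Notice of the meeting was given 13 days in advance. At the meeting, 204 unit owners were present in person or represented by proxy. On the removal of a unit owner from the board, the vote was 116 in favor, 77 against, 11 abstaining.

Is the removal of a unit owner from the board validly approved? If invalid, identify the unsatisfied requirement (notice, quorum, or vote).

Notice: 13 days given; 14 required. Not satisfied.
Quorum: 30% of 671 = 201.30, rounded up to 202; 204 present. Satisfied.
Vote: requires three-fifths of the votes cast (204 − 11 abstaining = 193); 3/5 of 193 = 115.80, rounded up to 116, so 116 needed; 116 in favor. Satisfied.

Invalid — notice requirement not satisfied.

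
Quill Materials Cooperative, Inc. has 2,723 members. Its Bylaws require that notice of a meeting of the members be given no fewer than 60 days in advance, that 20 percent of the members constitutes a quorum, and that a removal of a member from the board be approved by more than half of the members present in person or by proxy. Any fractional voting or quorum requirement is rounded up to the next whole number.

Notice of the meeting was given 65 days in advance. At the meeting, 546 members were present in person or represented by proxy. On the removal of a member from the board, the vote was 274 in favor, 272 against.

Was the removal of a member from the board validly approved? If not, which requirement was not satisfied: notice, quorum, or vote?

Valid — all requirements satisfied.

Notice: 65 days given; 60 required. Satisfied.
Quorum: 20% of 2,723 = 544.60, rounded up to 545; 546 present. Satisfied.
Vote: requires a majority of those present (546); a majority of 546 is 274, so 274 needed; 274 in favor. Satisfied.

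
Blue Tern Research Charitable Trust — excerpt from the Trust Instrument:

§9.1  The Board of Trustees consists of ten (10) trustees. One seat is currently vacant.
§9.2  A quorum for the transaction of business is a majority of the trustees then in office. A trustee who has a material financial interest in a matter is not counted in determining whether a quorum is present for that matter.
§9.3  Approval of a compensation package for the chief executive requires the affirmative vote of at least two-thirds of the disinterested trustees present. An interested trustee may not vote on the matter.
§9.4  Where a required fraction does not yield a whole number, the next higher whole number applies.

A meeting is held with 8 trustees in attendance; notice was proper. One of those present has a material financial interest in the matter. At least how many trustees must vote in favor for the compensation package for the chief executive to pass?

5

The compensation package for the chief executive requires two-thirds of the disinterested trustees present (8 − 1 = 7).
2/3 of 7 = 4.67, rounded up to 5.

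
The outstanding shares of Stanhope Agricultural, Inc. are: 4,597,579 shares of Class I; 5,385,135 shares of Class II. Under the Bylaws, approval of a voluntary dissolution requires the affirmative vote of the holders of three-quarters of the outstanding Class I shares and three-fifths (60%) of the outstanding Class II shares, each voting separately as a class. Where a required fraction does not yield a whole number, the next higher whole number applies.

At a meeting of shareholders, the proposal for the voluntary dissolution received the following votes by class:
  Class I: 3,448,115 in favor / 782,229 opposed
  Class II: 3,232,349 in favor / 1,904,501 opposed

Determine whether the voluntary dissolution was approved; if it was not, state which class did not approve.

Class I: 3/4 of 4597579 = 3448184.25, rounded up to 3448185; 3,448,185 required, 3,448,115 in favor — not approved.
Class II: 3/5 of 5385135 = 3231081; 3,231,081 required, 3,232,349 in favor — approved.

Not approved — the Class I shares did not give the required vote.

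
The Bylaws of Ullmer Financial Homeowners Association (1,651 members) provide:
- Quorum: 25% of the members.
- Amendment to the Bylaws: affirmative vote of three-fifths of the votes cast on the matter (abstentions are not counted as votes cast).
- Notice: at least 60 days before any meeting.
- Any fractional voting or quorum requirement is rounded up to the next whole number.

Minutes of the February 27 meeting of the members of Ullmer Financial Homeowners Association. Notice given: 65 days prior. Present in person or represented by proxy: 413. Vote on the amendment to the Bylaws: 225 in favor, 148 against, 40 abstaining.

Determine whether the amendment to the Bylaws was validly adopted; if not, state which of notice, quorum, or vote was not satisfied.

Notice: 65 days given; 60 required. Satisfied.
Quorum: 25% of 1,651 = 412.75, rounded up to 413; 413 present. Satisfied.
Vote: requires three-fifths of the votes cast (413 − 40 abstaining = 373); 3/5 of 373 = 223.80, rounded up to 224, so 224 needed; 225 in favor. Satisfied.

Valid — all requirements satisfied.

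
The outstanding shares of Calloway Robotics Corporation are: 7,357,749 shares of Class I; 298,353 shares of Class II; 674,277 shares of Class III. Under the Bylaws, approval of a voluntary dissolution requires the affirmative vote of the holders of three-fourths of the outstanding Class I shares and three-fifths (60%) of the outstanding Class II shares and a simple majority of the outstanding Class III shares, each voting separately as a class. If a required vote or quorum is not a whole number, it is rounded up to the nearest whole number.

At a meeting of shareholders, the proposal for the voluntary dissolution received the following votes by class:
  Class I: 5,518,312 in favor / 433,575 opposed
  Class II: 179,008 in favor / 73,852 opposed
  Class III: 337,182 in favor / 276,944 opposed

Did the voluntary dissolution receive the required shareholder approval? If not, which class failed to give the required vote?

Class I: 3/4 of 7357749 = 5518311.75, rounded up to 5518312; 5,518,312 required, 5,518,312 in favor — approved.
Class II: 3/5 of 298353 = 179011.80, rounded up to 179012; 179,012 required, 179,008 in favor — not approved.
Class III: a majority of 674277 is 337139; 337,139 required, 337,182 in favor — approved.

Not approved — the Class II shares did not give the required vote.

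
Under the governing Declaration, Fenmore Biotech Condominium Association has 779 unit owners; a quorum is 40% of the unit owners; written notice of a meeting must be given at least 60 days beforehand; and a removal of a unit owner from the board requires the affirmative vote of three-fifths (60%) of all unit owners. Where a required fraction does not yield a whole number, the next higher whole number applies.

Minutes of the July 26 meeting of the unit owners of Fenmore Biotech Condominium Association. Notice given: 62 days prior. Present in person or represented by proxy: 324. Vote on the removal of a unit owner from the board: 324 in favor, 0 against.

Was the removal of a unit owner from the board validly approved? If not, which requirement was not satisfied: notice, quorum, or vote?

Invalid — vote requirement not satisfied.

Notice: 62 days given; 60 required. Satisfied.
Quorum: 40% of 779 = 311.60, rounded up to 312; 324 present. Satisfied.
Vote: requires three-fifths of all unit owners (779); 3/5 of 779 = 467.40, rounded up to 468, so 468 needed; 324 in favor. Not satisfied.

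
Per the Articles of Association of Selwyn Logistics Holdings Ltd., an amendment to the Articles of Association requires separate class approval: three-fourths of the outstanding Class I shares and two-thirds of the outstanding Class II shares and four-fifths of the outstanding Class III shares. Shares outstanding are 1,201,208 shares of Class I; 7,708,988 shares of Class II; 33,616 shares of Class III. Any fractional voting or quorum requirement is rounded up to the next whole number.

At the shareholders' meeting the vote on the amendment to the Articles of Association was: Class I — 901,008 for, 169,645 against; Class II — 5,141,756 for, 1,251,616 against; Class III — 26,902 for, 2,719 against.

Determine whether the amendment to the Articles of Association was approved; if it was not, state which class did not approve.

Approved — every class gave the required vote.

Class I: 3/4 of 1201208 = 900906; 900,906 required, 901,008 in favor — approved.
Class II: 2/3 of 7708988 = 5139325.33, rounded up to 5139326; 5,139,326 required, 5,141,756 in favor — approved.
Class III: 4/5 of 33616 = 26892.80, rounded up to 26893; 26,893 required, 26,902 in favor — approved.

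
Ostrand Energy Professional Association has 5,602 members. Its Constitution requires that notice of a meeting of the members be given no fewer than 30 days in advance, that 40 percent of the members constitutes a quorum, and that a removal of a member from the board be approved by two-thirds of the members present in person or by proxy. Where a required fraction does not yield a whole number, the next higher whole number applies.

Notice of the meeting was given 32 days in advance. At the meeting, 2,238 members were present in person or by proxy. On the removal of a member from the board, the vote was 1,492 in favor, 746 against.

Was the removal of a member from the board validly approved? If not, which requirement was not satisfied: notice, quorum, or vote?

Invalid — quorum requirement not satisfied.

Notice: 32 days given; 30 required. Satisfied.
Quorum: 40% of 5,602 = 2,240.80, rounded up to 2,241; 2,238 present. Not satisfied.
Vote: requires two-thirds of those present (2,238); 2/3 of 2238 = 1492, so 1,492 needed; 1,492 in favor. Satisfied.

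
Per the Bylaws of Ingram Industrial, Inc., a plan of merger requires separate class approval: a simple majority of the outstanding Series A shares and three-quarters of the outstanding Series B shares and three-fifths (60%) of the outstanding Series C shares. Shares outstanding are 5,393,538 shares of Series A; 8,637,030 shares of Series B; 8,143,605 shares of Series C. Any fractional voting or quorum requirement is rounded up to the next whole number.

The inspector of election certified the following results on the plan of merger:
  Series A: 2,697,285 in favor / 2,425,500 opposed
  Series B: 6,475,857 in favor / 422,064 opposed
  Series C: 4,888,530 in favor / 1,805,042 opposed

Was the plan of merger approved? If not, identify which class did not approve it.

Not approved — the Series B shares did not give the required vote.

Series A: a majority of 5393538 is 2696770; 2,696,770 required, 2,697,285 in favor — approved.
Series B: 3/4 of 8637030 = 6477772.50, rounded up to 6477773; 6,477,773 required, 6,475,857 in favor — not approved.
Series C: 3/5 of 8143605 = 4886163; 4,886,163 required, 4,888,530 in favor — approved.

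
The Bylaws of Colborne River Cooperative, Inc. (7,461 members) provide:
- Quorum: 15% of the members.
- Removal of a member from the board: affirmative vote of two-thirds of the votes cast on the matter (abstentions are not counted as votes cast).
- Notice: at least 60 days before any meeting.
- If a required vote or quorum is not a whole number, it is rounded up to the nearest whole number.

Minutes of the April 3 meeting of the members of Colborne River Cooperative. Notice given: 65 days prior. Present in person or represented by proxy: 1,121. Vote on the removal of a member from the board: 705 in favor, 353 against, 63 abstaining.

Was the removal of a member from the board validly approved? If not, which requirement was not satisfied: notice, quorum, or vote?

Notice: 65 days given; 60 required. Satisfied.
Quorum: 15% of 7,461 = 1,119.15, rounded up to 1,120; 1,121 present. Satisfied.
Vote: requires two-thirds of the votes cast (1,121 − 63 abstaining = 1,058); 2/3 of 1058 = 705.33, rounded up to 706, so 706 needed; 705 in favor. Not satisfied.

Invalid — vote requirement not satisfied.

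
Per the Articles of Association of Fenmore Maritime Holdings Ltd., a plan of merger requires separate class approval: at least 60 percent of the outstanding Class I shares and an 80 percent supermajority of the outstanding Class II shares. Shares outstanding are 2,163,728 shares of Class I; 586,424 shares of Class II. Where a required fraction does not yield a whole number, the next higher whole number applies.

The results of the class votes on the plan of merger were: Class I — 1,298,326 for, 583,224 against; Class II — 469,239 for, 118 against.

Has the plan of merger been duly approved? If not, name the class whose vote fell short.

Class I: 3/5 of 2163728 = 1298236.80, rounded up to 1298237; 1,298,237 required, 1,298,326 in favor — approved.
Class II: 4/5 of 586424 = 469139.20, rounded up to 469140; 469,140 required, 469,239 in favor — approved.

Approved — every class gave the required vote.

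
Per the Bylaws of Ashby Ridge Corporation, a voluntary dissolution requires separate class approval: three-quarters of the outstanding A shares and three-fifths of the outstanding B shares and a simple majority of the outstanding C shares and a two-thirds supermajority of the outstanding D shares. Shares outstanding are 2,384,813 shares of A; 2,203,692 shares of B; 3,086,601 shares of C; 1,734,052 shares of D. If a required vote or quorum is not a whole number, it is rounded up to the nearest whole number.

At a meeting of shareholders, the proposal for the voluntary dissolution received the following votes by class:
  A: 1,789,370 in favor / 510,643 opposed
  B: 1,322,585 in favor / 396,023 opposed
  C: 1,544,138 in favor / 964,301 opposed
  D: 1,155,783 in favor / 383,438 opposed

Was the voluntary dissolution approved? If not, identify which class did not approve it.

Not approved — the D shares did not give the required vote.

A: 3/4 of 2384813 = 1788609.75, rounded up to 1788610; 1,788,610 required, 1,789,370 in favor — approved.
B: 3/5 of 2203692 = 1322215.20, rounded up to 1322216; 1,322,216 required, 1,322,585 in favor — approved.
C: a majority of 3086601 is 1543301; 1,543,301 required, 1,544,138 in favor — approved.
D: 2/3 of 1734052 = 1156034.67, rounded up to 1156035; 1,156,035 required, 1,155,783 in favor — not approved.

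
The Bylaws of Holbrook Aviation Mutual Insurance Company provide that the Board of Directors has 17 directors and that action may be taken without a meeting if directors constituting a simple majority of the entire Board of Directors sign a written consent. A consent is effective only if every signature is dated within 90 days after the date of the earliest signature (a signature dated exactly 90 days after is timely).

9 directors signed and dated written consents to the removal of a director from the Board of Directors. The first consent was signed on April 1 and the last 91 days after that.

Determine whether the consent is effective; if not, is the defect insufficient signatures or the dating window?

Signatures required: a simple majority of 17 — a majority of 17 is 9, so 9 needed; 9 signed. Sufficient.
Dating window: the latest signature is 91 days after the earliest; the limit is 90 days. Outside the window.

Not effective — dating-window requirement not satisfied.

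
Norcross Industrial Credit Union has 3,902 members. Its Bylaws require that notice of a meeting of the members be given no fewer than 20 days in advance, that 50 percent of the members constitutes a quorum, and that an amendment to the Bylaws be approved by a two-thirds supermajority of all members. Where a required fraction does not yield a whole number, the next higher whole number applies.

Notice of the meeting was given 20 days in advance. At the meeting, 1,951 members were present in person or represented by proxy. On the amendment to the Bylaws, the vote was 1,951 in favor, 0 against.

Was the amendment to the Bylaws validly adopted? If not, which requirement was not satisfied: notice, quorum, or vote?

Notice: 20 days given; 20 required. Satisfied.
Quorum: 50% of 3,902 = 1,951; 1,951 present. Satisfied.
Vote: requires two-thirds of all members (3,902); 2/3 of 3902 = 2601.33, rounded up to 2602, so 2,602 needed; 1,951 in favor. Not satisfied.

Invalid — vote requirement not satisfied.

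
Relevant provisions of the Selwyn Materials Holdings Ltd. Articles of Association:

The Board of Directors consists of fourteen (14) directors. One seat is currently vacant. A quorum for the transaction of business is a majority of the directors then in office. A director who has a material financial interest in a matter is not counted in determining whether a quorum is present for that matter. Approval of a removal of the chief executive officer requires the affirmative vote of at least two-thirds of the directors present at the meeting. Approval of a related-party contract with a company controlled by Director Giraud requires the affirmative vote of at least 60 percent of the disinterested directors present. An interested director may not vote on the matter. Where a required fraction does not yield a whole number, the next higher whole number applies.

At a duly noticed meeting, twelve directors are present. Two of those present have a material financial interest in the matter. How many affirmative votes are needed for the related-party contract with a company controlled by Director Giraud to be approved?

The related-party contract with a company controlled by Director Giraud requires three-fifths of the disinterested directors present (12 − 2 = 10).
3/5 of 10 = 6.

6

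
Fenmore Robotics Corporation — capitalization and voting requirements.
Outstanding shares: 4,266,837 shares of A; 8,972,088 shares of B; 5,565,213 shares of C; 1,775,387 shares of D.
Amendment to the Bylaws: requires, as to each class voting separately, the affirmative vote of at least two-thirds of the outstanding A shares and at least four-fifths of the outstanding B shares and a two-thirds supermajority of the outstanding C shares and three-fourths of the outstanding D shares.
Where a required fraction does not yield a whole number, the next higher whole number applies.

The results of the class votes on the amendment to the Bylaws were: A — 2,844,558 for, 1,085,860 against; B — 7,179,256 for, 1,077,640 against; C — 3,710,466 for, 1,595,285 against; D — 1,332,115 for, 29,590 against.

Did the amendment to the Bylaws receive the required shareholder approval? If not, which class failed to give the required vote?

Approved — every class gave the required vote.

A: 2/3 of 4266837 = 2844558; 2,844,558 required, 2,844,558 in favor — approved.
B: 4/5 of 8972088 = 7177670.40, rounded up to 7177671; 7,177,671 required, 7,179,256 in favor — approved.
C: 2/3 of 5565213 = 3710142; 3,710,142 required, 3,710,466 in favor — approved.
D: 3/4 of 1775387 = 1331540.25, rounded up to 1331541; 1,331,541 required, 1,332,115 in favor — approved.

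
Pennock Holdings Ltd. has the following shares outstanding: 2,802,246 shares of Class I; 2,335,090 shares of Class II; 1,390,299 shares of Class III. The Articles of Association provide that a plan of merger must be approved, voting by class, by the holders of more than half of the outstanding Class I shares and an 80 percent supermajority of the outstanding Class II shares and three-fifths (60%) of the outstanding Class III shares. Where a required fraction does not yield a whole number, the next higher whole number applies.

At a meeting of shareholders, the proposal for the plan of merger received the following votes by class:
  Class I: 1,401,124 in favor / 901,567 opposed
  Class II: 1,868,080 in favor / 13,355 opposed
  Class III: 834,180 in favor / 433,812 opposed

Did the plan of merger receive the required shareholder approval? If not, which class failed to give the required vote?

Approved — every class gave the required vote.

Class I: a majority of 2802246 is 1401124; 1,401,124 required, 1,401,124 in favor — approved.
Class II: 4/5 of 2335090 = 1868072; 1,868,072 required, 1,868,080 in favor — approved.
Class III: 3/5 of 1390299 = 834179.40, rounded up to 834180; 834,180 required, 834,180 in favor — approved.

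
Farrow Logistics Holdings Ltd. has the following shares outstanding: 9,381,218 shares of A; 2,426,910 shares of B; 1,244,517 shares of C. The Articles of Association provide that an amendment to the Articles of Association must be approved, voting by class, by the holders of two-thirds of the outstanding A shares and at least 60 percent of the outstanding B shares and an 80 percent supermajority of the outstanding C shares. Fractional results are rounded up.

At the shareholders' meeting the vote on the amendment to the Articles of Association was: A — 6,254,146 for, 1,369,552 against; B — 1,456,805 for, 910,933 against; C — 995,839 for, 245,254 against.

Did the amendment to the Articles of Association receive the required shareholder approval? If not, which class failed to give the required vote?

Approved — every class gave the required vote.

A: 2/3 of 9381218 = 6254145.33, rounded up to 6254146; 6,254,146 required, 6,254,146 in favor — approved.
B: 3/5 of 2426910 = 1456146; 1,456,146 required, 1,456,805 in favor — approved.
C: 4/5 of 1244517 = 995613.60, rounded up to 995614; 995,614 required, 995,839 in favor — approved.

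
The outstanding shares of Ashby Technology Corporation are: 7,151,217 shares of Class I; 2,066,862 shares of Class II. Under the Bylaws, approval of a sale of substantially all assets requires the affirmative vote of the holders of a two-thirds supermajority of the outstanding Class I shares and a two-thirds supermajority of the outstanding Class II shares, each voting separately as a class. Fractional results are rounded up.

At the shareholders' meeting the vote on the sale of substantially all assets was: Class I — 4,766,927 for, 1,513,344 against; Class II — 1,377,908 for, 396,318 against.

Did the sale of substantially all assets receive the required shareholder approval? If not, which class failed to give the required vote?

Class I: 2/3 of 7151217 = 4767478; 4,767,478 required, 4,766,927 in favor — not approved.
Class II: 2/3 of 2066862 = 1377908; 1,377,908 required, 1,377,908 in favor — approved.

Not approved — the Class I shares did not give the required vote.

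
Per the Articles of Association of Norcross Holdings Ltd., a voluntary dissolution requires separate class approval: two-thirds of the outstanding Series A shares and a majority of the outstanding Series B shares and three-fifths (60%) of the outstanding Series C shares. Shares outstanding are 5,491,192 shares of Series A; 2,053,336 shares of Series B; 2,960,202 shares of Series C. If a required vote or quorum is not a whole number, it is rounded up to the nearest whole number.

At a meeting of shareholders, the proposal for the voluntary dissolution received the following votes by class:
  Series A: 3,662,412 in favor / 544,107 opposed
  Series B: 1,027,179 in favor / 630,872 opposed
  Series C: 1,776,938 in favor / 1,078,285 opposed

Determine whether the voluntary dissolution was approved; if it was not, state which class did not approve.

Approved — every class gave the required vote.

Series A: 2/3 of 5491192 = 3660794.67, rounded up to 3660795; 3,660,795 required, 3,662,412 in favor — approved.
Series B: a majority of 2053336 is 1026669; 1,026,669 required, 1,027,179 in favor — approved.
Series C: 3/5 of 2960202 = 1776121.20, rounded up to 1776122; 1,776,122 required, 1,776,938 in favor — approved.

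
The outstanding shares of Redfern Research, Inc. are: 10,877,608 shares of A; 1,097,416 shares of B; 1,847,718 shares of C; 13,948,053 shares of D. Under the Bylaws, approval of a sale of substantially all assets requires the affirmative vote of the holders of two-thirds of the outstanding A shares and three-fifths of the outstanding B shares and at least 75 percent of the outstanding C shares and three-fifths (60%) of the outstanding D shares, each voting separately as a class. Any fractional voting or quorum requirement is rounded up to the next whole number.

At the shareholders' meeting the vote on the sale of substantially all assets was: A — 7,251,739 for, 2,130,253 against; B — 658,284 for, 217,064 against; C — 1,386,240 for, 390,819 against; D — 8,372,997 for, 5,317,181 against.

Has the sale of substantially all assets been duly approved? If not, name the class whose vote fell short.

Not approved — the B shares did not give the required vote.

A: 2/3 of 10877608 = 7251738.67, rounded up to 7251739; 7,251,739 required, 7,251,739 in favor — approved.
B: 3/5 of 1097416 = 658449.60, rounded up to 658450; 658,450 required, 658,284 in favor — not approved.
C: 3/4 of 1847718 = 1385788.50, rounded up to 1385789; 1,385,789 required, 1,386,240 in favor — approved.
D: 3/5 of 13948053 = 8368831.80, rounded up to 8368832; 8,368,832 required, 8,372,997 in favor — approved.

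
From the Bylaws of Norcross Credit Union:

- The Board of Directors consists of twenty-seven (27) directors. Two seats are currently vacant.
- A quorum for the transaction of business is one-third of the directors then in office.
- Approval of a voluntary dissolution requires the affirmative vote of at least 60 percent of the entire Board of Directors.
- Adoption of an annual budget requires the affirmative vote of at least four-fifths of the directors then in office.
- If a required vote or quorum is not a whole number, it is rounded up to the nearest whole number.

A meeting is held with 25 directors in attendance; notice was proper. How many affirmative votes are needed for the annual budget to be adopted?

20

The annual budget requires four-fifths of the directors then in office (25).
4/5 of 25 = 20.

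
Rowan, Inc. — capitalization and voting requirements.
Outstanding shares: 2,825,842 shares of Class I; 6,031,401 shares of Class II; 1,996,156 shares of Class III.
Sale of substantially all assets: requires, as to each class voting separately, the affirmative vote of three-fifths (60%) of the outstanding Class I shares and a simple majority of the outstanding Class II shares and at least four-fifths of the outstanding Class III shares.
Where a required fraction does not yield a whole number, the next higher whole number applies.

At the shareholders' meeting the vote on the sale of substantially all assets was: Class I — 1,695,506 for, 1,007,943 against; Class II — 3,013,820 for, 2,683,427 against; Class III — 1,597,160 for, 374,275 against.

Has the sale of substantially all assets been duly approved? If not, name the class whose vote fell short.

Class I: 3/5 of 2825842 = 1695505.20, rounded up to 1695506; 1,695,506 required, 1,695,506 in favor — approved.
Class II: a majority of 6031401 is 3015701; 3,015,701 required, 3,013,820 in favor — not approved.
Class III: 4/5 of 1996156 = 1596924.80, rounded up to 1596925; 1,596,925 required, 1,597,160 in favor — approved.

Not approved — the Class II shares did not give the required vote.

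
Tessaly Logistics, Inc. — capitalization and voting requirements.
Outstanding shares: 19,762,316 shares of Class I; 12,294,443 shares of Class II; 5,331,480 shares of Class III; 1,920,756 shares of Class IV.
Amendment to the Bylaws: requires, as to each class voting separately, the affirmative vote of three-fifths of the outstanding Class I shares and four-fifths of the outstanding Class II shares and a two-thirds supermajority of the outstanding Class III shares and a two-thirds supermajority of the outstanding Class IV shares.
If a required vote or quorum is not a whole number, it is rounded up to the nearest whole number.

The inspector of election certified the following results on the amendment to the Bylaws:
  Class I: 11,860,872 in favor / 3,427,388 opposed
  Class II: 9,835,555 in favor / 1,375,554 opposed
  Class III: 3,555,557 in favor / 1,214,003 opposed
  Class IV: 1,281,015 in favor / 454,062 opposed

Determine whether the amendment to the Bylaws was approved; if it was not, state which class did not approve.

Approved — every class gave the required vote.

Class I: 3/5 of 19762316 = 11857389.60, rounded up to 11857390; 11,857,390 required, 11,860,872 in favor — approved.
Class II: 4/5 of 12294443 = 9835554.40, rounded up to 9835555; 9,835,555 required, 9,835,555 in favor — approved.
Class III: 2/3 of 5331480 = 3554320; 3,554,320 required, 3,555,557 in favor — approved.
Class IV: 2/3 of 1920756 = 1280504; 1,280,504 required, 1,281,015 in favor — approved.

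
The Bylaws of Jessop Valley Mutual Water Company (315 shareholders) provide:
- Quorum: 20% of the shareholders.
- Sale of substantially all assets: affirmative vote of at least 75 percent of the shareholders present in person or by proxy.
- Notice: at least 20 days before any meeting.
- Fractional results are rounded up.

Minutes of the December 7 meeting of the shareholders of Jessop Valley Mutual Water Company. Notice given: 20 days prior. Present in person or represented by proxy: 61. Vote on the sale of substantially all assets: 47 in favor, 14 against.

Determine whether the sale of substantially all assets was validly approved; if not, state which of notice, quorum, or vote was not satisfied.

Notice: 20 days given; 20 required. Satisfied.
Quorum: 20% of 315 = 63; 61 present. Not satisfied.
Vote: requires three-fourths of those present (61); 3/4 of 61 = 45.75, rounded up to 46, so 46 needed; 47 in favor. Satisfied.

Invalid — quorum requirement not satisfied.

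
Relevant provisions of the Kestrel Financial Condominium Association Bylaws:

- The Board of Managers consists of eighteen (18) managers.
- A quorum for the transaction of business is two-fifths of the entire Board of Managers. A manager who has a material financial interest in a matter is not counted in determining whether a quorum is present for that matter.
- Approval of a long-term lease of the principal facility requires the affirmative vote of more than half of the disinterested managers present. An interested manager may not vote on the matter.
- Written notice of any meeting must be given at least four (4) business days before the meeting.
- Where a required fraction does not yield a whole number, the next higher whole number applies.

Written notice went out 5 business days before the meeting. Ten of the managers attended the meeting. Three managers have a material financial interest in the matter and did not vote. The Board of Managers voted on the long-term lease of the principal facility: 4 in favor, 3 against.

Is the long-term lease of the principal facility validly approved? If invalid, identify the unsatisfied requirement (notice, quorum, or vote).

Notice: 5 business days given; 4 required (5 ≥ 4). Satisfied.
Quorum: 10 present, but the 3 interested managers do not count, leaving 7. Quorum is 8. Not satisfied.
Vote: the long-term lease of the principal facility requires a majority of the disinterested managers present (10 − 3 = 7). A majority of 7 is 4, so 4 affirmative votes are needed; 4 voted in favor. Satisfied. (Moot — without a quorum no business can be validly transacted.)

Invalid — quorum requirement not satisfied.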